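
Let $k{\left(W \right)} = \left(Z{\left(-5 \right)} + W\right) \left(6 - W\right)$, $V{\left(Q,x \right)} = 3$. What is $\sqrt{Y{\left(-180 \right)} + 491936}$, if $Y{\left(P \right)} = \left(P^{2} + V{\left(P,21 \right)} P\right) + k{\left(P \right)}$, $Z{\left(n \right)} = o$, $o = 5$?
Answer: $\sqrt{491246} \approx 700.89$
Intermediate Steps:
$Z{\left(n \right)} = 5$
$k{\left(W \right)} = \left(5 + W\right) \left(6 - W\right)$
$Y{\left(P \right)} = 30 + 4 P$ ($Y{\left(P \right)} = \left(P^{2} + 3 P\right) + \left(30 + P - P^{2}\right) = 30 + 4 P$)
$\sqrt{Y{\left(-180 \right)} + 491936} = \sqrt{\left(30 + 4 \left(-180\right)\right) + 491936} = \sqrt{\left(30 - 720\right) + 491936} = \sqrt{-690 + 491936} = \sqrt{491246}$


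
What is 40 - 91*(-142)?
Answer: 12962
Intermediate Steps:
40 - 91*(-142) = 40 + 12922 = 12962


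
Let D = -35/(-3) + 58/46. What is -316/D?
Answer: -5451/223 ≈ -24.444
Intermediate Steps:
D = 892/69 (D = -35*(-1/3) + 58*(1/46) = 35/3 + 29/23 = 892/69 ≈ 12.928)
-316/D = -316/892/69 = -316*69/892 = -4*5451/892 = -5451/223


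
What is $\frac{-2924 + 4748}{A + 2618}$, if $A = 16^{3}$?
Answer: $\frac{304}{1119} \approx 0.27167$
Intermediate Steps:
$A = 4096$
$\frac{-2924 + 4748}{A + 2618} = \frac{-2924 + 4748}{4096 + 2618} = \frac{1824}{6714} = 1824 \cdot \frac{1}{6714} = \frac{304}{1119}$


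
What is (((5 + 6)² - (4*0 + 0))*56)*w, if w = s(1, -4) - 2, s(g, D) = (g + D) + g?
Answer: -27104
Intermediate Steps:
s(g, D) = D + 2*g (s(g, D) = (D + g) + g = D + 2*g)
w = -4 (w = (-4 + 2*1) - 2 = (-4 + 2) - 2 = -2 - 2 = -4)
(((5 + 6)² - (4*0 + 0))*56)*w = (((5 + 6)² - (4*0 + 0))*56)*(-4) = ((11² - (0 + 0))*56)*(-4) = ((121 - 1*0)*56)*(-4) = ((121 + 0)*56)*(-4) = (121*56)*(-4) = 6776*(-4) = -27104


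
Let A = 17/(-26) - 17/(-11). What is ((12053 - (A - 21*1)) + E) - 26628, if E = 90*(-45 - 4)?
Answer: -5423959/286 ≈ -18965.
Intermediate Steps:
E = -4410 (E = 90*(-49) = -4410)
A = 255/286 (A = 17*(-1/26) - 17*(-1/11) = -17/26 + 17/11 = 255/286 ≈ 0.89161)
((12053 - (A - 21*1)) + E) - 26628 = ((12053 - (255/286 - 21*1)) - 4410) - 26628 = ((12053 - (255/286 - 21)) - 4410) - 26628 = ((12053 - 1*(-5751/286)) - 4410) - 26628 = ((12053 + 5751/286) - 4410) - 26628 = (3452909/286 - 4410) - 26628 = 2191649/286 - 26628 = -5423959/286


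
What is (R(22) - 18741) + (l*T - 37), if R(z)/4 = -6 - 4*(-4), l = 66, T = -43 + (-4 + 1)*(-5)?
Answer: -20586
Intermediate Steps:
T = -28 (T = -43 - 3*(-5) = -43 + 15 = -28)
R(z) = 40 (R(z) = 4*(-6 - 4*(-4)) = 4*(-6 + 16) = 4*10 = 40)
(R(22) - 18741) + (l*T - 37) = (40 - 18741) + (66*(-28) - 37) = -18701 + (-1848 - 37) = -18701 - 1885 = -20586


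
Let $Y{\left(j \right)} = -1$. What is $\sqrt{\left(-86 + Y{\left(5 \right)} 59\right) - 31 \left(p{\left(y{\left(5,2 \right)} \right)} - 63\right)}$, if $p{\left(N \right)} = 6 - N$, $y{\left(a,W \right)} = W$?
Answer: $2 \sqrt{421} \approx 41.037$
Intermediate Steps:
$\sqrt{\left(-86 + Y{\left(5 \right)} 59\right) - 31 \left(p{\left(y{\left(5,2 \right)} \right)} - 63\right)} = \sqrt{\left(-86 - 59\right) - 31 \left(\left(6 - 2\right) - 63\right)} = \sqrt{-145 - 31 \left(4 - 63\right)} = \sqrt{-145 - -1829} = \sqrt{-145 + 1829} = \sqrt{1684} = 2 \sqrt{421}$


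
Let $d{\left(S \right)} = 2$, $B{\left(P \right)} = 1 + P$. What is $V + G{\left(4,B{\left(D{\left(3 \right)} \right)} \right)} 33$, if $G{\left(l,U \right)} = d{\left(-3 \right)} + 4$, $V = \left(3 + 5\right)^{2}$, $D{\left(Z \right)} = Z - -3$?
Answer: $262$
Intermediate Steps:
$D{\left(Z \right)} = 3 + Z$ ($D{\left(Z \right)} = Z + 3 = 3 + Z$)
$V = 64$ ($V = 8^{2} = 64$)
$G{\left(l,U \right)} = 6$ ($G{\left(l,U \right)} = 2 + 4 = 6$)
$V + G{\left(4,B{\left(D{\left(3 \right)} \right)} \right)} 33 = 64 + 6 \cdot 33 = 64 + 198 = 262$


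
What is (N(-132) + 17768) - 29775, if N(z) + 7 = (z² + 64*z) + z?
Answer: -3170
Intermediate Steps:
N(z) = -7 + z² + 65*z (N(z) = -7 + ((z² + 64*z) + z) = -7 + (z² + 65*z) = -7 + z² + 65*z)
(N(-132) + 17768) - 29775 = ((-7 + (-132)² + 65*(-132)) + 17768) - 29775 = ((-7 + 17424 - 8580) + 17768) - 29775 = (8837 + 17768) - 29775 = 26605 - 29775 = -3170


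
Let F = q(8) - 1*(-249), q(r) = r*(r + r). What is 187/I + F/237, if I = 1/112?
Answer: 4964105/237 ≈ 20946.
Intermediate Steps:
q(r) = 2*r² (q(r) = r*(2*r) = 2*r²)
F = 377 (F = 2*8² - 1*(-249) = 2*64 + 249 = 128 + 249 = 377)
I = 1/112 ≈ 0.0089286
187/I + F/237 = 187/(1/112) + 377/237 = 187*112 + 377*(1/237) = 20944 + 377/237 = 4964105/237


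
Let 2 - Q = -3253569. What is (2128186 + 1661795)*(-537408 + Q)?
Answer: 10294206162903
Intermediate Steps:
Q = 3253571 (Q = 2 - 1*(-3253569) = 2 + 3253569 = 3253571)
(2128186 + 1661795)*(-537408 + Q) = (2128186 + 1661795)*(-537408 + 3253571) = 3789981*2716163 = 10294206162903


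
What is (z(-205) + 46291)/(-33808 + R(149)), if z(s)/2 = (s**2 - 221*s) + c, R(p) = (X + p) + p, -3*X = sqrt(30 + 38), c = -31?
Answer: -33308956755/5053140416 + 662667*sqrt(17)/5053140416 ≈ -6.5912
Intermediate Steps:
X = -2*sqrt(17)/3 (X = -sqrt(30 + 38)/3 = -2*sqrt(17)/3 ≈ -2.7487)
R(p) = 2*p - 2*sqrt(17)/3 (R(p) = (-2*sqrt(17)/3 + p) + p = (p - 2*sqrt(17)/3) + p = 2*p - 2*sqrt(17)/3)
z(s) = -62 - 442*s + 2*s**2 (z(s) = 2*((s**2 - 221*s) - 31) = 2*(-31 + s**2 - 221*s) = -62 - 442*s + 2*s**2)
(z(-205) + 46291)/(-33808 + R(149)) = ((-62 - 442*(-205) + 2*(-205)**2) + 46291)/(-33808 + (2*149 - 2*sqrt(17)/3)) = ((-62 + 90610 + 2*42025) + 46291)/(-33808 + (298 - 2*sqrt(17)/3)) = ((-62 + 90610 + 84050) + 46291)/(-33510 - 2*sqrt(17)/3) = (174598 + 46291)/(-33510 - 2*sqrt(17)/3) = 220889/(-33510 - 2*sqrt(17)/3)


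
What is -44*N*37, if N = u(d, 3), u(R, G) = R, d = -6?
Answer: 9768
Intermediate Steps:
N = -6
-44*N*37 = -44*(-6)*37 = 264*37 = 9768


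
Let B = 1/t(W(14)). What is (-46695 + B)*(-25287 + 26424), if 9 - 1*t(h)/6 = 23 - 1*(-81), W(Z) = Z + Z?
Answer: -10087521229/190 ≈ -5.3092e+7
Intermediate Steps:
W(Z) = 2*Z
t(h) = -570 (t(h) = 54 - 6*(23 - 1*(-81)) = 54 - 6*(23 + 81) = 54 - 6*104 = 54 - 624 = -570)
B = -1/570 (B = 1/(-570) = -1/570 ≈ -0.0017544)
(-46695 + B)*(-25287 + 26424) = (-46695 - 1/570)*(-25287 + 26424) = -26616151/570*1137 = -10087521229/190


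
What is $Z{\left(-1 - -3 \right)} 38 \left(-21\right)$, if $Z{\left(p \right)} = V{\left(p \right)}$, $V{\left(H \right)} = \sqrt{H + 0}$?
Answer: $- 798 \sqrt{2} \approx -1128.5$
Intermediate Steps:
$V{\left(H \right)} = \sqrt{H}$
$Z{\left(p \right)} = \sqrt{p}$
$Z{\left(-1 - -3 \right)} 38 \left(-21\right) = \sqrt{-1 - -3} \cdot 38 \left(-21\right) = \sqrt{-1 + 3} \cdot 38 \left(-21\right) = \sqrt{2} \cdot 38 \left(-21\right) = 38 \sqrt{2} \left(-21\right) = - 798 \sqrt{2}$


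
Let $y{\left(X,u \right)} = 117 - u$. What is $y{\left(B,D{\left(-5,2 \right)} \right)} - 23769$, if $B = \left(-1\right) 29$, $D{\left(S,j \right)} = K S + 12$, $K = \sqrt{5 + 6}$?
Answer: $-23664 + 5 \sqrt{11} \approx -23647.0$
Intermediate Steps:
$K = \sqrt{11} \approx 3.3166$
$D{\left(S,j \right)} = 12 + S \sqrt{11}$ ($D{\left(S,j \right)} = \sqrt{11} S + 12 = S \sqrt{11} + 12 = 12 + S \sqrt{11}$)
$B = -29$
$y{\left(B,D{\left(-5,2 \right)} \right)} - 23769 = \left(117 - \left(12 - 5 \sqrt{11}\right)\right) - 23769 = \left(105 + 5 \sqrt{11}\right) - 23769 = -23664 + 5 \sqrt{11}$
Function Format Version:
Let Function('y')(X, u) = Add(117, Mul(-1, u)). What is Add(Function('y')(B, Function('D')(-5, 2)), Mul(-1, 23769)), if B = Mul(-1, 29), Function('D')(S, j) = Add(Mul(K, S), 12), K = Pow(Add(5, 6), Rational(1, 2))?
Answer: Add(-23664, Mul(5, Pow(11, Rational(1, 2)))) ≈ -23647.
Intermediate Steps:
K = Pow(11, Rational(1, 2)) ≈ 3.3166
Function('D')(S, j) = Add(12, Mul(S, Pow(11, Rational(1, 2)))) (Function('D')(S, j) = Add(Mul(Pow(11, Rational(1, 2)), S), 12) = Add(Mul(S, Pow(11, Rational(1, 2))), 12) = Add(12, Mul(S, Pow(11, Rational(1, 2)))))
B = -29
Add(Function('y')(B, Function('D')(-5, 2)), Mul(-1, 23769)) = Add(Add(117, Mul(-1, Add(12, Mul(-5, Pow(11, Rational(1, 2)))))), Mul(-1, 23769)) = Add(Add(117, Add(-12, Mul(5, Pow(11, Rational(1, 2))))), -23769) = Add(Add(105, Mul(5, Pow(11, Rational(1, 2)))), -23769) = Add(-23664, Mul(5, Pow(11, Rational(1, 2))))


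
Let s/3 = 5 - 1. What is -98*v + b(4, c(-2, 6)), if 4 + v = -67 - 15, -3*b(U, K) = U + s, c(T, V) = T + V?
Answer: 25268/3 ≈ 8422.7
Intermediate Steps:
s = 12 (s = 3*(5 - 1) = 3*4 = 12)
b(U, K) = -4 - U/3 (b(U, K) = -(U + 12)/3 = -(12 + U)/3 = -4 - U/3)
v = -86 (v = -4 + (-67 - 15) = -4 - 82 = -86)
-98*v + b(4, c(-2, 6)) = -98*(-86) + (-4 - ⅓*4) = 8428 + (-4 - 4/3) = 8428 - 16/3 = 25268/3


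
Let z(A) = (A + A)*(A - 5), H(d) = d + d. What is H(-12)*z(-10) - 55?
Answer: -7255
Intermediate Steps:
H(d) = 2*d
z(A) = 2*A*(-5 + A) (z(A) = (2*A)*(-5 + A) = 2*A*(-5 + A))
H(-12)*z(-10) - 55 = (2*(-12))*(2*(-10)*(-5 - 10)) - 55 = -48*(-10)*(-15) - 55 = -24*300 - 55 = -7200 - 55 = -7255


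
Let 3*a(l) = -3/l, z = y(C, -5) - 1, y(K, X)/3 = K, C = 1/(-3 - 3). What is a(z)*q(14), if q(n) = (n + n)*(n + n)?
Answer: 1568/3 ≈ 522.67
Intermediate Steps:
C = -1/6 (C = 1/(-6) = -1/6 ≈ -0.16667)
y(K, X) = 3*K
z = -3/2 (z = 3*(-1/6) - 1 = -1/2 - 1 = -3/2 ≈ -1.5000)
a(l) = -1/l (a(l) = (-3/l)/3 = -1/l)
q(n) = 4*n**2 (q(n) = (2*n)*(2*n) = 4*n**2)
a(z)*q(14) = (-1/(-3/2))*(4*14**2) = (-1*(-2/3))*(4*196) = (2/3)*784 = 1568/3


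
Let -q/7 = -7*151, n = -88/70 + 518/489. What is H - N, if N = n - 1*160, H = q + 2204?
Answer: 167097131/17115 ≈ 9763.2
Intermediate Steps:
n = -3386/17115 (n = -88*1/70 + 518*(1/489) = -44/35 + 518/489 = -3386/17115 ≈ -0.19784)
q = 7399 (q = -(-49)*151 = -7*(-1057) = 7399)
H = 9603 (H = 7399 + 2204 = 9603)
N = -2741786/17115 (N = -3386/17115 - 1*160 = -3386/17115 - 160 = -2741786/17115 ≈ -160.20)
H - N = 9603 - 1*(-2741786/17115) = 9603 + 2741786/17115 = 167097131/17115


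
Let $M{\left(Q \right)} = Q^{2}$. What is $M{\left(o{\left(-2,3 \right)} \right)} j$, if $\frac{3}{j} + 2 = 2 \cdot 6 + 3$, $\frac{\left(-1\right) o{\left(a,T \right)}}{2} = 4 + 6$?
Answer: $\frac{1200}{13} \approx 92.308$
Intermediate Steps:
$o{\left(a,T \right)} = -20$ ($o{\left(a,T \right)} = - 2 \left(4 + 6\right) = \left(-2\right) 10 = -20$)
$j = \frac{3}{13}$ ($j = \frac{3}{-2 + \left(2 \cdot 6 + 3\right)} = \frac{3}{-2 + \left(12 + 3\right)} = \frac{3}{-2 + 15} = \frac{3}{13} \approx 0.23077$)
$M{\left(o{\left(-2,3 \right)} \right)} j = \left(-20\right)^{2} \cdot \frac{3}{13} = 400 \cdot \frac{3}{13} = \frac{1200}{13}$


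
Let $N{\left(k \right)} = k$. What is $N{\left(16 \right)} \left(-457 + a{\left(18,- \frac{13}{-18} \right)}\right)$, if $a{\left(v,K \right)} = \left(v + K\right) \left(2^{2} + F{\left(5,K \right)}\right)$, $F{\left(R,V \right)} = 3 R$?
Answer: $- \frac{14584}{9} \approx -1620.4$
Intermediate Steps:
$a{\left(v,K \right)} = 19 K + 19 v$ ($a{\left(v,K \right)} = \left(v + K\right) \left(2^{2} + 3 \cdot 5\right) = \left(K + v\right) \left(4 + 15\right) = \left(K + v\right) 19 = 19 K + 19 v$)
$N{\left(16 \right)} \left(-457 + a{\left(18,- \frac{13}{-18} \right)}\right) = 16 \left(-457 + \left(19 \left(- \frac{13}{-18}\right) + 19 \cdot 18\right)\right) = 16 \left(-457 + \left(19 \left(\left(-13\right) \left(- \frac{1}{18}\right)\right) + 342\right)\right) = 16 \left(-457 + \left(19 \cdot \frac{13}{18} + 342\right)\right) = 16 \left(-457 + \left(\frac{247}{18} + 342\right)\right) = 16 \left(-457 + \frac{6403}{18}\right) = 16 \left(- \frac{1823}{18}\right) = - \frac{14584}{9}$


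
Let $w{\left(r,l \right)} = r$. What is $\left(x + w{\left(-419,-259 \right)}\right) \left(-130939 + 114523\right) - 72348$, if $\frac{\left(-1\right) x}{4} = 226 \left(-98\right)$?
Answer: $-1447520316$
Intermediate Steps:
$x = 88592$ ($x = - 4 \cdot 226 \left(-98\right) = \left(-4\right) \left(-22148\right) = 88592$)
$\left(x + w{\left(-419,-259 \right)}\right) \left(-130939 + 114523\right) - 72348 = \left(88592 - 419\right) \left(-130939 + 114523\right) - 72348 = 88173 \left(-16416\right) - 72348 = -1447447968 - 72348 = -1447520316$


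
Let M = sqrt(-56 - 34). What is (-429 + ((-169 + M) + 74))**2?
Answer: 274486 - 3144*I*sqrt(10) ≈ 2.7449e+5 - 9942.2*I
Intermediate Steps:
M = 3*I*sqrt(10) (M = sqrt(-90) = 3*I*sqrt(10) ≈ 9.4868*I)
(-429 + ((-169 + M) + 74))**2 = (-429 + ((-169 + 3*I*sqrt(10)) + 74))**2 = (-429 + (-95 + 3*I*sqrt(10)))**2 = (-524 + 3*I*sqrt(10))**2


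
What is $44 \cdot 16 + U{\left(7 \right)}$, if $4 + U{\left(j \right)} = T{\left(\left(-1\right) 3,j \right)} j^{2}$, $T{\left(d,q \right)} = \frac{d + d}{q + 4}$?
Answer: $\frac{7406}{11} \approx 673.27$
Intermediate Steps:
$T{\left(d,q \right)} = \frac{2 d}{4 + q}$
$U{\left(j \right)} = -4 - \frac{6 j^{2}}{4 + j}$ ($U{\left(j \right)} = -4 + \frac{2 \left(\left(-1\right) 3\right)}{4 + j} j^{2} = -4 + 2 \left(-3\right) \frac{1}{4 + j} j^{2} = -4 + - \frac{6}{4 + j} j^{2} = -4 - \frac{6 j^{2}}{4 + j}$)
$44 \cdot 16 + U{\left(7 \right)} = 44 \cdot 16 + \frac{2 \left(-8 - 3 \cdot 7^{2} - 14\right)}{4 + 7} = 704 + \frac{2 \left(-8 - 147 - 14\right)}{11} = 704 + 2 \cdot \frac{1}{11} \left(-8 - 147 - 14\right) = 704 + 2 \cdot \frac{1}{11} \left(-169\right) = 704 - \frac{338}{11} = \frac{7406}{11}$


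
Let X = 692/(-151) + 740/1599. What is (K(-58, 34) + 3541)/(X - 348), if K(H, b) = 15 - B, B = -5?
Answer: -859799889/85019020 ≈ -10.113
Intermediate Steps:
X = -994768/241449 (X = 692*(-1/151) + 740*(1/1599) = -692/151 + 740/1599 = -994768/241449 ≈ -4.1200)
K(H, b) = 20 (K(H, b) = 15 - 1*(-5) = 15 + 5 = 20)
(K(-58, 34) + 3541)/(X - 348) = (20 + 3541)/(-994768/241449 - 348) = 3561/(-85019020/241449) = 3561*(-241449/85019020) = -859799889/85019020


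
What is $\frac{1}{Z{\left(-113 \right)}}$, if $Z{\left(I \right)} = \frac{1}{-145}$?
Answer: $-145$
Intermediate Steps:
$Z{\left(I \right)} = - \frac{1}{145}$
$\frac{1}{Z{\left(-113 \right)}} = \frac{1}{- \frac{1}{145}} = -145$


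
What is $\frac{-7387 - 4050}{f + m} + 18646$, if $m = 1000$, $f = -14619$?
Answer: $\frac{253951311}{13619} \approx 18647.0$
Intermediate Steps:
$\frac{-7387 - 4050}{f + m} + 18646 = \frac{-7387 - 4050}{-14619 + 1000} + 18646 = - \frac{11437}{-13619} + 18646 = \left(-11437\right) \left(- \frac{1}{13619}\right) + 18646 = \frac{11437}{13619} + 18646 = \frac{253951311}{13619}$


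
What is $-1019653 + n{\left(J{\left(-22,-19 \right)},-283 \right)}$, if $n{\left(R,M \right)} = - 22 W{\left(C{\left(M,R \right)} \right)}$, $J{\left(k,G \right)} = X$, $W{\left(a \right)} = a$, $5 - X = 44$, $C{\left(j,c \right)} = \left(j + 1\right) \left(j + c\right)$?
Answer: $-3017341$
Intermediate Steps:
$C{\left(j,c \right)} = \left(1 + j\right) \left(c + j\right)$
$X = -39$ ($X = 5 - 44 = -39$)
$J{\left(k,G \right)} = -39$
$n{\left(R,M \right)} = - 22 M - 22 R - 22 M^{2} - 22 M R$ ($n{\left(R,M \right)} = - 22 \left(R + M + M^{2} + R M\right) = - 22 \left(R + M + M^{2} + M R\right) = - 22 \left(M + R + M^{2} + M R\right) = - 22 M - 22 R - 22 M^{2} - 22 M R$)
$-1019653 + n{\left(J{\left(-22,-19 \right)},-283 \right)} = -1019653 - \left(-7084 + 242814 + 1761958\right) = -1019653 + \left(6226 + 858 - 1761958 - 242814\right) = -1019653 - 1997688 = -3017341$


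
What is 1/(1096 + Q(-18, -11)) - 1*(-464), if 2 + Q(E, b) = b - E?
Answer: 510865/1101 ≈ 464.00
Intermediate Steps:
Q(E, b) = -2 + b - E (Q(E, b) = -2 + (b - E) = -2 + b - E)
1/(1096 + Q(-18, -11)) - 1*(-464) = 1/(1096 + (-2 - 11 - 1*(-18))) - 1*(-464) = 1/(1096 + (-2 - 11 + 18)) + 464 = 1/(1096 + 5) + 464 = 1/1101 + 464 = 510865/1101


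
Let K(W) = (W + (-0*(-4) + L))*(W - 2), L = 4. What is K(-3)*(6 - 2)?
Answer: -20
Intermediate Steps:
K(W) = (-2 + W)*(4 + W) (K(W) = (W + (-0*(-4) + 4))*(W - 2) = (W + (-3*0 + 4))*(-2 + W) = (W + (0 + 4))*(-2 + W) = (W + 4)*(-2 + W) = (4 + W)*(-2 + W) = (-2 + W)*(4 + W))
K(-3)*(6 - 2) = (-8 + (-3)² + 2*(-3))*(6 - 2) = (-8 + 9 - 6)*4 = -5*4 = -20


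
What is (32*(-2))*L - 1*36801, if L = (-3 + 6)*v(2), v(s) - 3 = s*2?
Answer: -38145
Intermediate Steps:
v(s) = 3 + 2*s (v(s) = 3 + s*2 = 3 + 2*s)
L = 21 (L = (-3 + 6)*(3 + 2*2) = 3*(3 + 4) = 3*7 = 21)
(32*(-2))*L - 1*36801 = (32*(-2))*21 - 1*36801 = -64*21 - 36801 = -1344 - 36801 = -38145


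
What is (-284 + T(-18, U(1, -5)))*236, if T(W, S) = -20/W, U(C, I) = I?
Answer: -600856/9 ≈ -66762.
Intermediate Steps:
(-284 + T(-18, U(1, -5)))*236 = (-284 - 20/(-18))*236 = (-284 - 20*(-1/18))*236 = (-284 + 10/9)*236 = -2546/9*236 = -600856/9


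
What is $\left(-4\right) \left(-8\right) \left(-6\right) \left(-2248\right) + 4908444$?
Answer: $5340060$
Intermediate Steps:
$\left(-4\right) \left(-8\right) \left(-6\right) \left(-2248\right) + 4908444 = 32 \left(-6\right) \left(-2248\right) + 4908444 = \left(-192\right) \left(-2248\right) + 4908444 = 431616 + 4908444 = 5340060$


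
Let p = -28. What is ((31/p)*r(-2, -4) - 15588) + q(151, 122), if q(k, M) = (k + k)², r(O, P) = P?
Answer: 529343/7 ≈ 75620.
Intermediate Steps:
q(k, M) = 4*k² (q(k, M) = (2*k)² = 4*k²)
((31/p)*r(-2, -4) - 15588) + q(151, 122) = ((31/(-28))*(-4) - 15588) + 4*151² = (-1/28*31*(-4) - 15588) + 4*22801 = (-31/28*(-4) - 15588) + 91204 = (31/7 - 15588) + 91204 = -109085/7 + 91204 = 529343/7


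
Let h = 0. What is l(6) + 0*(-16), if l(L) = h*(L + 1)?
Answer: 0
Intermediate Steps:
l(L) = 0 (l(L) = 0*(L + 1) = 0*(1 + L) = 0)
l(6) + 0*(-16) = 0 + 0*(-16) = 0 + 0 = 0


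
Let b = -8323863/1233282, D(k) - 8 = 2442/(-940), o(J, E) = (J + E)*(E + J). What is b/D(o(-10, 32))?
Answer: -38355055/30699049 ≈ -1.2494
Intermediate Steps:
o(J, E) = (E + J)² (o(J, E) = (E + J)*(E + J) = (E + J)²)
D(k) = 2539/470 (D(k) = 8 + 2442/(-940) = 8 + 2442*(-1/940) = 8 - 1221/470 = 2539/470)
b = -163213/24182 (b = -8323863*1/1233282 = -163213/24182 ≈ -6.7494)
b/D(o(-10, 32)) = -163213/(24182*2539/470) = -163213/24182*470/2539 = -38355055/30699049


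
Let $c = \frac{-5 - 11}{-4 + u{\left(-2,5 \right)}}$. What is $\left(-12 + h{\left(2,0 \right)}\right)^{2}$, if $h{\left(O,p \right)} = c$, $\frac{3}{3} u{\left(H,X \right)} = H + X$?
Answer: $16$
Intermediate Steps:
$u{\left(H,X \right)} = H + X$
$c = 16$ ($c = \frac{-5 - 11}{-4 + \left(-2 + 5\right)} = - \frac{16}{-4 + 3} = - \frac{16}{-1} = \left(-16\right) \left(-1\right) = 16$)
$h{\left(O,p \right)} = 16$
$\left(-12 + h{\left(2,0 \right)}\right)^{2} = \left(-12 + 16\right)^{2} = 4^{2} = 16$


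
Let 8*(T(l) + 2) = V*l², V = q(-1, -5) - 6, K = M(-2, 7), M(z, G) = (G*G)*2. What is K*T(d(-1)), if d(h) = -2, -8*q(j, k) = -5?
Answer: -3675/8 ≈ -459.38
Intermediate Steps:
q(j, k) = 5/8 (q(j, k) = -⅛*(-5) = 5/8)
M(z, G) = 2*G² (M(z, G) = G²*2 = 2*G²)
K = 98 (K = 2*7² = 2*49 = 98)
V = -43/8 (V = 5/8 - 6 = -43/8 ≈ -5.3750)
T(l) = -2 - 43*l²/64 (T(l) = -2 + (-43*l²/8)/8 = -2 - 43*l²/64)
K*T(d(-1)) = 98*(-2 - 43/64*(-2)²) = 98*(-2 - 43/64*4) = 98*(-2 - 43/16) = 98*(-75/16) = -3675/8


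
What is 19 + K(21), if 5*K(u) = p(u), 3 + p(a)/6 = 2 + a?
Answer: 43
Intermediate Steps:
p(a) = -6 + 6*a (p(a) = -18 + 6*(2 + a) = -18 + (12 + 6*a) = -6 + 6*a)
K(u) = -6/5 + 6*u/5 (K(u) = (-6 + 6*u)/5 = -6/5 + 6*u/5)
19 + K(21) = 19 + (-6/5 + (6/5)*21) = 19 + (-6/5 + 126/5) = 19 + 24 = 43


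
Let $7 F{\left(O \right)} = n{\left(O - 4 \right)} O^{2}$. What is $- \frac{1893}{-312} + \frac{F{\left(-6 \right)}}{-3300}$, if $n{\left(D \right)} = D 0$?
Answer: $\frac{631}{104} \approx 6.0673$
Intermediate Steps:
$n{\left(D \right)} = 0$
$F{\left(O \right)} = 0$ ($F{\left(O \right)} = \frac{0 O^{2}}{7} = \frac{1}{7} \cdot 0 = 0$)
$- \frac{1893}{-312} + \frac{F{\left(-6 \right)}}{-3300} = - \frac{1893}{-312} + \frac{0}{-3300} = \left(-1893\right) \left(- \frac{1}{312}\right) + 0 \left(- \frac{1}{3300}\right) = \frac{631}{104} + 0 = \frac{631}{104}$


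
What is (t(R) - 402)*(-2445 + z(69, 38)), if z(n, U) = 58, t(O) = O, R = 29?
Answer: 890351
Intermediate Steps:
(t(R) - 402)*(-2445 + z(69, 38)) = (29 - 402)*(-2445 + 58) = -373*(-2387) = 890351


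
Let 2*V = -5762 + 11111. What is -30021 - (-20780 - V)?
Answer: -13133/2 ≈ -6566.5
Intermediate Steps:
V = 5349/2 (V = (-5762 + 11111)/2 = (½)*5349 = 5349/2 ≈ 2674.5)
-30021 - (-20780 - V) = -30021 - (-20780 - 1*5349/2) = -30021 - (-20780 - 5349/2) = -30021 - 1*(-46909/2) = -30021 + 46909/2 = -13133/2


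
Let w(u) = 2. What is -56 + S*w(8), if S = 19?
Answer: -18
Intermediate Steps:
-56 + S*w(8) = -56 + 19*2 = -56 + 38 = -18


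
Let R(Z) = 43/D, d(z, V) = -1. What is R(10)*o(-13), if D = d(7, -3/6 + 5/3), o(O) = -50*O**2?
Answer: 363350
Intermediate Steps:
D = -1
R(Z) = -43 (R(Z) = 43/(-1) = 43*(-1) = -43)
R(10)*o(-13) = -(-2150)*(-13)**2 = -(-2150)*169 = -43*(-8450) = 363350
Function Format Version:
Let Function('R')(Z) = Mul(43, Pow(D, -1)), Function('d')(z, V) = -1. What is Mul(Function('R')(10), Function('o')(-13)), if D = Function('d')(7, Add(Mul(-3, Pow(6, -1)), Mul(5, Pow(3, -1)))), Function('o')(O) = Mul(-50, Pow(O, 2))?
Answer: 363350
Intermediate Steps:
D = -1
Function('R')(Z) = -43 (Function('R')(Z) = Mul(43, Pow(-1, -1)) = Mul(43, -1) = -43)
Mul(Function('R')(10), Function('o')(-13)) = Mul(-43, Mul(-50, Pow(-13, 2))) = Mul(-43, Mul(-50, 169)) = Mul(-43, -8450) = 363350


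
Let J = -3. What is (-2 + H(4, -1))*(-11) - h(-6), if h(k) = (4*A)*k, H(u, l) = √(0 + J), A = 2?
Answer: 70 - 11*I*√3 ≈ 70.0 - 19.053*I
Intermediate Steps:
H(u, l) = I*√3 (H(u, l) = √(0 - 3) = √(-3) = I*√3)
h(k) = 8*k (h(k) = (4*2)*k = 8*k)
(-2 + H(4, -1))*(-11) - h(-6) = (-2 + I*√3)*(-11) - 8*(-6) = (22 - 11*I*√3) - 1*(-48) = (22 - 11*I*√3) + 48 = 70 - 11*I*√3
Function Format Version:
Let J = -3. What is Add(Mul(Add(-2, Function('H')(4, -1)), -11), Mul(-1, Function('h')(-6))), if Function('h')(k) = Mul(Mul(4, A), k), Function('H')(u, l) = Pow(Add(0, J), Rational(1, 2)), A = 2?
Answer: Add(70, Mul(-11, I, Pow(3, Rational(1, 2)))) ≈ Add(70.000, Mul(-19.053, I))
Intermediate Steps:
Function('H')(u, l) = Mul(I, Pow(3, Rational(1, 2))) (Function('H')(u, l) = Pow(Add(0, -3), Rational(1, 2)) = Pow(-3, Rational(1, 2)) = Mul(I, Pow(3, Rational(1, 2))))
Function('h')(k) = Mul(8, k) (Function('h')(k) = Mul(Mul(4, 2), k) = Mul(8, k))
Add(Mul(Add(-2, Function('H')(4, -1)), -11), Mul(-1, Function('h')(-6))) = Add(Mul(Add(-2, Mul(I, Pow(3, Rational(1, 2)))), -11), Mul(-1, Mul(8, -6))) = Add(Add(22, Mul(-11, I, Pow(3, Rational(1, 2)))), Mul(-1, -48)) = Add(Add(22, Mul(-11, I, Pow(3, Rational(1, 2)))), 48) = Add(70, Mul(-11, I, Pow(3, Rational(1, 2))))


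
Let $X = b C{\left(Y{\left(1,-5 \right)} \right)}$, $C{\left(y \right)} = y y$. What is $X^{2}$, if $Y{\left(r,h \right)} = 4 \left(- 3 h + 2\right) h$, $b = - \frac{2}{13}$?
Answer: $\frac{53453440000}{169} \approx 3.1629 \cdot 10^{8}$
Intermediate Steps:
$b = - \frac{2}{13}$ ($b = \left(-2\right) \frac{1}{13} = - \frac{2}{13} \approx -0.15385$)
$Y{\left(r,h \right)} = h \left(8 - 12 h\right)$ ($Y{\left(r,h \right)} = 4 \left(2 - 3 h\right) h = \left(8 - 12 h\right) h = h \left(8 - 12 h\right)$)
$C{\left(y \right)} = y^{2}$
$X = - \frac{231200}{13}$ ($X = - \frac{2 \left(4 \left(-5\right) \left(2 - -15\right)\right)^{2}}{13} = - \frac{2 \left(4 \left(-5\right) \left(2 + 15\right)\right)^{2}}{13} = - \frac{2 \left(4 \left(-5\right) 17\right)^{2}}{13} = - \frac{2 \left(-340\right)^{2}}{13} = \left(- \frac{2}{13}\right) 115600 = - \frac{231200}{13} \approx -17785.0$)
$X^{2} = \left(- \frac{231200}{13}\right)^{2} = \frac{53453440000}{169}$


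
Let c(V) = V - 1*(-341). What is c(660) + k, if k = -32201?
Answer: -31200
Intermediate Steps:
c(V) = 341 + V (c(V) = V + 341 = 341 + V)
c(660) + k = (341 + 660) - 32201 = 1001 - 32201 = -31200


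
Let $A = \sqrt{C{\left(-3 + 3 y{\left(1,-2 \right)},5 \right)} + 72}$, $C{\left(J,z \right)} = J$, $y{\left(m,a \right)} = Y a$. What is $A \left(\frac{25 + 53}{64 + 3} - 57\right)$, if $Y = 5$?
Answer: $- \frac{3741 \sqrt{39}}{67} \approx -348.69$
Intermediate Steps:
$y{\left(m,a \right)} = 5 a$
$A = \sqrt{39}$ ($A = \sqrt{\left(-3 + 3 \cdot 5 \left(-2\right)\right) + 72} = \sqrt{\left(-3 + 3 \left(-10\right)\right) + 72} = \sqrt{\left(-3 - 30\right) + 72} = \sqrt{-33 + 72} = \sqrt{39} \approx 6.245$)
$A \left(\frac{25 + 53}{64 + 3} - 57\right) = \sqrt{39} \left(\frac{25 + 53}{64 + 3} - 57\right) = \sqrt{39} \left(\frac{78}{67} - 57\right) = \sqrt{39} \left(- \frac{3741}{67}\right) = - \frac{3741 \sqrt{39}}{67}$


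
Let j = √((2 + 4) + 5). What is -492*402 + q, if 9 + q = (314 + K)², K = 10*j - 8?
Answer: -103057 + 6120*√11 ≈ -82759.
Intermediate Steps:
j = √11 (j = √(6 + 5) = √11 ≈ 3.3166)
K = -8 + 10*√11 (K = 10*√11 - 8 = -8 + 10*√11 ≈ 25.166)
q = -9 + (306 + 10*√11)² (q = -9 + (314 + (-8 + 10*√11))² = -9 + (306 + 10*√11)² ≈ 1.1502e+5)
-492*402 + q = -492*402 + (94727 + 6120*√11) = -197784 + (94727 + 6120*√11) = -103057 + 6120*√11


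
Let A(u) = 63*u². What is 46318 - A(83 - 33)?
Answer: -111182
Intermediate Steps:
46318 - A(83 - 33) = 46318 - 63*(83 - 33)² = 46318 - 63*50² = 46318 - 63*2500 = 46318 - 1*157500 = 46318 - 157500 = -111182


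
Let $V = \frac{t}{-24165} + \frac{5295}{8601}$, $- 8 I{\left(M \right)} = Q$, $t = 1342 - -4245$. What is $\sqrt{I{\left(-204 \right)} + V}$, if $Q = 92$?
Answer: $\frac{i \sqrt{23712559931996670}}{46187370} \approx 3.334 i$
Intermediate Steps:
$t = 5587$ ($t = 1342 + 4245 = 5587$)
$I{\left(M \right)} = - \frac{23}{2}$ ($I{\left(M \right)} = \left(- \frac{1}{8}\right) 92 = - \frac{23}{2}$)
$V = \frac{26633296}{69281055}$ ($V = \frac{5587}{-24165} + \frac{5295}{8601} = 5587 \left(- \frac{1}{24165}\right) + 5295 \cdot \frac{1}{8601} = - \frac{5587}{24165} + \frac{1765}{2867} = \frac{26633296}{69281055} \approx 0.38442$)
$\sqrt{I{\left(-204 \right)} + V} = \sqrt{- \frac{23}{2} + \frac{26633296}{69281055}} = \sqrt{- \frac{1540197673}{138562110}} = \frac{i \sqrt{23712559931996670}}{46187370}$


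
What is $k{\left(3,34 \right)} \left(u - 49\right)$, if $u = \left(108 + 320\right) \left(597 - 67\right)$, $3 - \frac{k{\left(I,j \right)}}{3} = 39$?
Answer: $-24493428$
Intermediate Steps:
$k{\left(I,j \right)} = -108$ ($k{\left(I,j \right)} = 9 - 117 = -108$)
$u = 226840$ ($u = 428 \cdot 530 = 226840$)
$k{\left(3,34 \right)} \left(u - 49\right) = - 108 \left(226840 - 49\right) = \left(-108\right) 226791 = -24493428$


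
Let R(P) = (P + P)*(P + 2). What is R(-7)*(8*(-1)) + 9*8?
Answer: -488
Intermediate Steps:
R(P) = 2*P*(2 + P) (R(P) = (2*P)*(2 + P) = 2*P*(2 + P))
R(-7)*(8*(-1)) + 9*8 = (2*(-7)*(2 - 7))*(8*(-1)) + 9*8 = (2*(-7)*(-5))*(-8) + 72 = 70*(-8) + 72 = -560 + 72 = -488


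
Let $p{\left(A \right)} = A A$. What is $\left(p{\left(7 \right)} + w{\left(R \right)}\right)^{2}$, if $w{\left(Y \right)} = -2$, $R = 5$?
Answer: $2209$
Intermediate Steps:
$p{\left(A \right)} = A^{2}$
$\left(p{\left(7 \right)} + w{\left(R \right)}\right)^{2} = \left(7^{2} - 2\right)^{2} = \left(49 - 2\right)^{2} = 47^{2} = 2209$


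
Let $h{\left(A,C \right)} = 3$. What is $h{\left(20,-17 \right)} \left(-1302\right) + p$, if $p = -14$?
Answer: $-3920$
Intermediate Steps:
$h{\left(20,-17 \right)} \left(-1302\right) + p = 3 \left(-1302\right) - 14 = -3906 - 14 = -3920$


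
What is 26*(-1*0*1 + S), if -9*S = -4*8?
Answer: 832/9 ≈ 92.444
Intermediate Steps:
S = 32/9 (S = -(-4)*8/9 = -⅑*(-32) = 32/9 ≈ 3.5556)
26*(-1*0*1 + S) = 26*(-1*0*1 + 32/9) = 26*(0*1 + 32/9) = 26*(0 + 32/9) = 26*(32/9) = 832/9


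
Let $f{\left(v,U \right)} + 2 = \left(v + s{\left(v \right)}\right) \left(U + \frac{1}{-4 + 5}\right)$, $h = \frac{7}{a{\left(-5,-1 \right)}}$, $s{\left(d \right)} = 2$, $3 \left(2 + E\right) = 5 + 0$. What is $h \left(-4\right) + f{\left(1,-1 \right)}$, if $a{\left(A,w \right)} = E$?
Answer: $82$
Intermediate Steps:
$E = - \frac{1}{3}$ ($E = -2 + \frac{5 + 0}{3} = -2 + \frac{1}{3} \cdot 5 = -2 + \frac{5}{3} = - \frac{1}{3} \approx -0.33333$)
$a{\left(A,w \right)} = - \frac{1}{3}$
$h = -21$ ($h = \frac{7}{- \frac{1}{3}} = 7 \left(-3\right) = -21$)
$f{\left(v,U \right)} = -2 + \left(1 + U\right) \left(2 + v\right)$ ($f{\left(v,U \right)} = -2 + \left(v + 2\right) \left(U + \frac{1}{-4 + 5}\right) = -2 + \left(2 + v\right) \left(U + 1^{-1}\right) = -2 + \left(2 + v\right) \left(U + 1\right) = -2 + \left(2 + v\right) \left(1 + U\right) = -2 + \left(1 + U\right) \left(2 + v\right)$)
$h \left(-4\right) + f{\left(1,-1 \right)} = \left(-21\right) \left(-4\right) + \left(1 + 2 \left(-1\right) - 1\right) = 84 - 2 = 82$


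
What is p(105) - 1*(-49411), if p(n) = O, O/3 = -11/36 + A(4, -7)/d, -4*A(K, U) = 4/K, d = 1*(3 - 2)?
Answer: 148228/3 ≈ 49409.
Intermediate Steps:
d = 1 (d = 1*1 = 1)
A(K, U) = -1/K
O = -5/3 (O = 3*(-11/36 - 1/4/1) = 3*(-11*1/36 - 1*1/4*1) = 3*(-11/36 - 1/4*1) = 3*(-11/36 - 1/4) = 3*(-5/9) = -5/3 ≈ -1.6667)
p(n) = -5/3
p(105) - 1*(-49411) = -5/3 - 1*(-49411) = -5/3 + 49411 = 148228/3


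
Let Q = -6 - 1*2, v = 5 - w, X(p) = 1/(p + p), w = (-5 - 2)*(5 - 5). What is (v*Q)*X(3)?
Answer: -20/3 ≈ -6.6667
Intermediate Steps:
w = 0 (w = -7*0 = 0)
X(p) = 1/(2*p)
v = 5 (v = 5 - 1*0 = 5 + 0 = 5)
Q = -8 (Q = -6 - 2 = -8)
(v*Q)*X(3) = (5*(-8))*((½)/3) = -20/3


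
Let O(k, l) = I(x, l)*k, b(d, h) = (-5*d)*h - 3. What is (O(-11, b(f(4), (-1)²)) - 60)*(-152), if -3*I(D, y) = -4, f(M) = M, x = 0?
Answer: 34048/3 ≈ 11349.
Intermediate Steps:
I(D, y) = 4/3 (I(D, y) = -⅓*(-4) = 4/3)
b(d, h) = -3 - 5*d*h (b(d, h) = -5*d*h - 3 = -3 - 5*d*h)
O(k, l) = 4*k/3
(O(-11, b(f(4), (-1)²)) - 60)*(-152) = ((4/3)*(-11) - 60)*(-152) = (-44/3 - 60)*(-152) = -224/3*(-152) = 34048/3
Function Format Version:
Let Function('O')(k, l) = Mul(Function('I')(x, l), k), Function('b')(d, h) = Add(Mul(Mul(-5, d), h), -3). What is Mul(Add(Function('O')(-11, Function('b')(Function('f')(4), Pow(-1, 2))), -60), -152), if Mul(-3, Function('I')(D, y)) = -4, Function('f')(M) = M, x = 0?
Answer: Rational(34048, 3) ≈ 11349.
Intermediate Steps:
Function('I')(D, y) = Rational(4, 3) (Function('I')(D, y) = Mul(Rational(-1, 3), -4) = Rational(4, 3))
Function('b')(d, h) = Add(-3, Mul(-5, d, h)) (Function('b')(d, h) = Add(Mul(-5, d, h), -3) = Add(-3, Mul(-5, d, h)))
Function('O')(k, l) = Mul(Rational(4, 3), k)
Mul(Add(Function('O')(-11, Function('b')(Function('f')(4), Pow(-1, 2))), -60), -152) = Mul(Add(Mul(Rational(4, 3), -11), -60), -152) = Mul(Add(Rational(-44, 3), -60), -152) = Mul(Rational(-224, 3), -152) = Rational(34048, 3)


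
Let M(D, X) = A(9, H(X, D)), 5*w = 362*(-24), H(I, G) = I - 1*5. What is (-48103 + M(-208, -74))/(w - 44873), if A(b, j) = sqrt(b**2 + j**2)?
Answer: 240515/233053 - 5*sqrt(6322)/233053 ≈ 1.0303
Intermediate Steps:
H(I, G) = -5 + I (H(I, G) = I - 5 = -5 + I)
w = -8688/5 (w = (362*(-24))/5 = (1/5)*(-8688) = -8688/5 ≈ -1737.6)
M(D, X) = sqrt(81 + (-5 + X)**2) (M(D, X) = sqrt(9**2 + (-5 + X)**2) = sqrt(81 + (-5 + X)**2))
(-48103 + M(-208, -74))/(w - 44873) = (-48103 + sqrt(81 + (-5 - 74)**2))/(-8688/5 - 44873) = (-48103 + sqrt(81 + (-79)**2))/(-233053/5) = (-48103 + sqrt(81 + 6241))*(-5/233053) = (-48103 + sqrt(6322))*(-5/233053) = 240515/233053 - 5*sqrt(6322)/233053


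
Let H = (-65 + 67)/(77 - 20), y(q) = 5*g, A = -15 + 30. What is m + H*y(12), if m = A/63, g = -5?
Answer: -85/133 ≈ -0.63910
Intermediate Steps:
A = 15
y(q) = -25 (y(q) = 5*(-5) = -25)
m = 5/21 (m = 15/63 = 15*(1/63) = 5/21 ≈ 0.23810)
H = 2/57 ≈ 0.035088
m + H*y(12) = 5/21 + (2/57)*(-25) = 5/21 - 50/57 = -85/133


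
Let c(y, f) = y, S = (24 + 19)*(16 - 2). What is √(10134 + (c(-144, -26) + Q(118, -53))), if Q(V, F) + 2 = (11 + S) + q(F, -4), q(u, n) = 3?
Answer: 2*√2651 ≈ 102.98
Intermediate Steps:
S = 602 (S = 43*14 = 602)
Q(V, F) = 614 (Q(V, F) = -2 + ((11 + 602) + 3) = -2 + (613 + 3) = -2 + 616 = 614)
√(10134 + (c(-144, -26) + Q(118, -53))) = √(10134 + (-144 + 614)) = √(10134 + 470) = √10604 = 2*√2651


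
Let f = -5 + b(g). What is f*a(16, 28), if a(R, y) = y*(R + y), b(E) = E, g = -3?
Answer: -9856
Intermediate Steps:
f = -8 (f = -5 - 3 = -8)
f*a(16, 28) = -224*(16 + 28) = -224*44 = -8*1232 = -9856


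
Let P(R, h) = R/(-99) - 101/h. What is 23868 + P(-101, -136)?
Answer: 321382487/13464 ≈ 23870.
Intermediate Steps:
P(R, h) = -101/h - R/99 (P(R, h) = R*(-1/99) - 101/h = -R/99 - 101/h = -101/h - R/99)
23868 + P(-101, -136) = 23868 + (-101/(-136) - 1/99*(-101)) = 23868 + (-101*(-1/136) + 101/99) = 23868 + (101/136 + 101/99) = 23868 + 23735/13464 = 321382487/13464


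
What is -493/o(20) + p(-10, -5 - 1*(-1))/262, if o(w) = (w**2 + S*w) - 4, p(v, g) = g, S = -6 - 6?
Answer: -64895/20436 ≈ -3.1755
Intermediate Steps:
S = -12
o(w) = -4 + w**2 - 12*w (o(w) = (w**2 - 12*w) - 4 = -4 + w**2 - 12*w)
-493/o(20) + p(-10, -5 - 1*(-1))/262 = -493/(-4 + 20**2 - 12*20) + (-5 - 1*(-1))/262 = -493/(-4 + 400 - 240) + (-5 + 1)*(1/262) = -493/156 - 4*1/262 = -493*1/156 - 2/131 = -493/156 - 2/131 = -64895/20436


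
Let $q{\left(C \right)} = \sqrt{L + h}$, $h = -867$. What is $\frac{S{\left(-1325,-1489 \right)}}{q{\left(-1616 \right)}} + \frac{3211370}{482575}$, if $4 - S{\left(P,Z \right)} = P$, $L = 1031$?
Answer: $\frac{642274}{96515} + \frac{1329 \sqrt{41}}{82} \approx 110.43$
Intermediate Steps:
$S{\left(P,Z \right)} = 4 - P$
$q{\left(C \right)} = 2 \sqrt{41}$ ($q{\left(C \right)} = \sqrt{1031 - 867} = \sqrt{164} = 2 \sqrt{41}$)
$\frac{S{\left(-1325,-1489 \right)}}{q{\left(-1616 \right)}} + \frac{3211370}{482575} = \frac{4 - -1325}{2 \sqrt{41}} + \frac{3211370}{482575} = \left(4 + 1325\right) \frac{\sqrt{41}}{82} + 3211370 \cdot \frac{1}{482575} = 1329 \frac{\sqrt{41}}{82} + \frac{642274}{96515} = \frac{1329 \sqrt{41}}{82} + \frac{642274}{96515} = \frac{642274}{96515} + \frac{1329 \sqrt{41}}{82}$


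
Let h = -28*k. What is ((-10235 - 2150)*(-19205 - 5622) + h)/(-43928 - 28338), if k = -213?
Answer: -307488359/72266 ≈ -4255.0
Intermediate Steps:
h = 5964 (h = -28*(-213) = 5964)
((-10235 - 2150)*(-19205 - 5622) + h)/(-43928 - 28338) = ((-10235 - 2150)*(-19205 - 5622) + 5964)/(-43928 - 28338) = (-12385*(-24827) + 5964)/(-72266) = (307482395 + 5964)*(-1/72266) = 307488359*(-1/72266) = -307488359/72266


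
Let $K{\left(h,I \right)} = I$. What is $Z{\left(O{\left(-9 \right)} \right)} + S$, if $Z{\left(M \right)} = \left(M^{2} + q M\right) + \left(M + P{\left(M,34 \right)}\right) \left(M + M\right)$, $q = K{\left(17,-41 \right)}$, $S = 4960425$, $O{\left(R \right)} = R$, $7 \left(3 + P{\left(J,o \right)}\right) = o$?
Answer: $\frac{34727025}{7} \approx 4.961 \cdot 10^{6}$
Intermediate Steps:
$P{\left(J,o \right)} = -3 + \frac{o}{7}$
$q = -41$
$Z{\left(M \right)} = M^{2} - 41 M + 2 M \left(\frac{13}{7} + M\right)$ ($Z{\left(M \right)} = \left(M^{2} - 41 M\right) + \left(M + \left(-3 + \frac{1}{7} \cdot 34\right)\right) \left(M + M\right) = \left(M^{2} - 41 M\right) + \left(M + \left(-3 + \frac{34}{7}\right)\right) 2 M = \left(M^{2} - 41 M\right) + \left(M + \frac{13}{7}\right) 2 M = \left(M^{2} - 41 M\right) + \left(\frac{13}{7} + M\right) 2 M = \left(M^{2} - 41 M\right) + 2 M \left(\frac{13}{7} + M\right) = M^{2} - 41 M + 2 M \left(\frac{13}{7} + M\right)$)
$Z{\left(O{\left(-9 \right)} \right)} + S = \frac{3}{7} \left(-9\right) \left(-87 + 7 \left(-9\right)\right) + 4960425 = \frac{3}{7} \left(-9\right) \left(-87 - 63\right) + 4960425 = \frac{3}{7} \left(-9\right) \left(-150\right) + 4960425 = \frac{4050}{7} + 4960425 = \frac{34727025}{7}$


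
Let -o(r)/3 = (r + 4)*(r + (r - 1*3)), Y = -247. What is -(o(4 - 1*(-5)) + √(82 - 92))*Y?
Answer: -144495 + 247*I*√10 ≈ -1.445e+5 + 781.08*I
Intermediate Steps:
o(r) = -3*(-3 + 2*r)*(4 + r) (o(r) = -3*(r + 4)*(r + (r - 1*3)) = -3*(4 + r)*(r + (r - 3)) = -3*(4 + r)*(r + (-3 + r)) = -3*(4 + r)*(-3 + 2*r) = -3*(-3 + 2*r)*(4 + r))
-(o(4 - 1*(-5)) + √(82 - 92))*Y = -((36 - 15*(4 - 1*(-5)) - 6*(4 - 1*(-5))²) + √(82 - 92))*(-247) = -((36 - 15*(4 + 5) - 6*(4 + 5)²) + √(-10))*(-247) = -((36 - 15*9 - 6*9²) + I*√10)*(-247) = -((36 - 135 - 6*81) + I*√10)*(-247) = -((36 - 135 - 486) + I*√10)*(-247) = -(-585 + I*√10)*(-247) = -(144495 - 247*I*√10) = -144495 + 247*I*√10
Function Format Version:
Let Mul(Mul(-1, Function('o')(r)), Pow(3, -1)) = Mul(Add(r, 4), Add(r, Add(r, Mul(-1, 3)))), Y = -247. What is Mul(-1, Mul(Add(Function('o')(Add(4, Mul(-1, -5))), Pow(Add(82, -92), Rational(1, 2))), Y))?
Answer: Add(-144495, Mul(247, I, Pow(10, Rational(1, 2)))) ≈ Add(-1.4450e+5, Mul(781.08, I))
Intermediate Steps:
Function('o')(r) = Mul(-3, Add(-3, Mul(2, r)), Add(4, r)) (Function('o')(r) = Mul(-3, Mul(Add(r, 4), Add(r, Add(r, Mul(-1, 3))))) = Mul(-3, Mul(Add(4, r), Add(r, Add(r, -3)))) = Mul(-3, Mul(Add(4, r), Add(r, Add(-3, r)))) = Mul(-3, Mul(Add(4, r), Add(-3, Mul(2, r)))) = Mul(-3, Mul(Add(-3, Mul(2, r)), Add(4, r))) = Mul(-3, Add(-3, Mul(2, r)), Add(4, r)))
Mul(-1, Mul(Add(Function('o')(Add(4, Mul(-1, -5))), Pow(Add(82, -92), Rational(1, 2))), Y)) = Mul(-1, Mul(Add(Add(36, Mul(-15, Add(4, Mul(-1, -5))), Mul(-6, Pow(Add(4, Mul(-1, -5)), 2))), Pow(Add(82, -92), Rational(1, 2))), -247)) = Mul(-1, Mul(Add(Add(36, Mul(-15, Add(4, 5)), Mul(-6, Pow(Add(4, 5), 2))), Pow(-10, Rational(1, 2))), -247)) = Mul(-1, Mul(Add(Add(36, Mul(-15, 9), Mul(-6, Pow(9, 2))), Mul(I, Pow(10, Rational(1, 2)))), -247)) = Mul(-1, Mul(Add(Add(36, -135, Mul(-6, 81)), Mul(I, Pow(10, Rational(1, 2)))), -247)) = Mul(-1, Mul(Add(Add(36, -135, -486), Mul(I, Pow(10, Rational(1, 2)))), -247)) = Mul(-1, Mul(Add(-585, Mul(I, Pow(10, Rational(1, 2)))), -247)) = Mul(-1, Add(144495, Mul(-247, I, Pow(10, Rational(1, 2))))) = Add(-144495, Mul(247, I, Pow(10, Rational(1, 2))))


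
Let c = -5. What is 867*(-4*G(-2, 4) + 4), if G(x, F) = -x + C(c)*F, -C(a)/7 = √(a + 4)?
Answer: -3468 + 97104*I ≈ -3468.0 + 97104.0*I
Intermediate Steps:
C(a) = -7*√(4 + a) (C(a) = -7*√(a + 4) = -7*√(4 + a))
G(x, F) = -x - 7*I*F (G(x, F) = -x + (-7*√(4 - 5))*F = -x + (-7*I)*F = -x - 7*I*F)
867*(-4*G(-2, 4) + 4) = 867*(-4*(-1*(-2) - 7*I*4) + 4) = 867*(-4*(2 - 28*I) + 4) = 867*((-8 + 112*I) + 4) = 867*(-4 + 112*I) = -3468 + 97104*I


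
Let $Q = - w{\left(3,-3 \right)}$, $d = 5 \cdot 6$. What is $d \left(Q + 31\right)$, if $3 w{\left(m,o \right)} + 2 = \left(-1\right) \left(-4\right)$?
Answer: $910$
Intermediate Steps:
$w{\left(m,o \right)} = \frac{2}{3}$ ($w{\left(m,o \right)} = - \frac{2}{3} + \frac{\left(-1\right) \left(-4\right)}{3} = - \frac{2}{3} + \frac{1}{3} \cdot 4 = - \frac{2}{3} + \frac{4}{3} = \frac{2}{3}$)
$d = 30$
$Q = - \frac{2}{3}$ ($Q = \left(-1\right) \frac{2}{3} = - \frac{2}{3} \approx -0.66667$)
$d \left(Q + 31\right) = 30 \left(- \frac{2}{3} + 31\right) = 30 \cdot \frac{91}{3} = 910$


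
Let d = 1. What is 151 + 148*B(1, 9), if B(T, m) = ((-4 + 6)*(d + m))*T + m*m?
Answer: 15099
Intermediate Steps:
B(T, m) = m² + T*(2 + 2*m) (B(T, m) = ((-4 + 6)*(1 + m))*T + m*m = (2*(1 + m))*T + m² = (2 + 2*m)*T + m² = T*(2 + 2*m) + m² = m² + T*(2 + 2*m))
151 + 148*B(1, 9) = 151 + 148*(9² + 2*1 + 2*1*9) = 151 + 148*(81 + 2 + 18) = 151 + 148*101 = 151 + 14948 = 15099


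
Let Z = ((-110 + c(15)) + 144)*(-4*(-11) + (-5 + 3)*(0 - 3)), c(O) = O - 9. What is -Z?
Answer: -2000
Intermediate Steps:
c(O) = -9 + O
Z = 2000 (Z = ((-110 + (-9 + 15)) + 144)*(-4*(-11) + (-5 + 3)*(0 - 3)) = ((-110 + 6) + 144)*(44 - 2*(-3)) = (-104 + 144)*(44 + 6) = 40*50 = 2000)
-Z = -1*2000 = -2000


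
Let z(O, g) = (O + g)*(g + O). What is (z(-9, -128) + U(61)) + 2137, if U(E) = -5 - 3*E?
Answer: 20718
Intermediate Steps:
z(O, g) = (O + g)² (z(O, g) = (O + g)*(O + g) = (O + g)²)
(z(-9, -128) + U(61)) + 2137 = ((-9 - 128)² + (-5 - 3*61)) + 2137 = ((-137)² + (-5 - 183)) + 2137 = (18769 - 188) + 2137 = 18581 + 2137 = 20718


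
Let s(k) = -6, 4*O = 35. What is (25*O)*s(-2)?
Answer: -2625/2 ≈ -1312.5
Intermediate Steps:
O = 35/4 (O = (¼)*35 = 35/4 ≈ 8.7500)
(25*O)*s(-2) = (25*(35/4))*(-6) = (875/4)*(-6) = -2625/2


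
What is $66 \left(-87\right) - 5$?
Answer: $-5747$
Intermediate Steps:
$66 \left(-87\right) - 5 = -5742 + \left(-57 + 52\right) = -5742 - 5 = -5747$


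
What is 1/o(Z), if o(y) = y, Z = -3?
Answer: -1/3 ≈ -0.33333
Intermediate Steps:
1/o(Z) = 1/(-3) = -1/3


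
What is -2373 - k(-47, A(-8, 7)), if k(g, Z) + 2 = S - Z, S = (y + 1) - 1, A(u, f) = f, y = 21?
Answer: -2385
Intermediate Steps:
S = 21 (S = (21 + 1) - 1 = 22 - 1 = 21)
k(g, Z) = 19 - Z (k(g, Z) = -2 + (21 - Z) = 19 - Z)
-2373 - k(-47, A(-8, 7)) = -2373 - (19 - 1*7) = -2373 - (19 - 7) = -2373 - 1*12 = -2373 - 12 = -2385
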